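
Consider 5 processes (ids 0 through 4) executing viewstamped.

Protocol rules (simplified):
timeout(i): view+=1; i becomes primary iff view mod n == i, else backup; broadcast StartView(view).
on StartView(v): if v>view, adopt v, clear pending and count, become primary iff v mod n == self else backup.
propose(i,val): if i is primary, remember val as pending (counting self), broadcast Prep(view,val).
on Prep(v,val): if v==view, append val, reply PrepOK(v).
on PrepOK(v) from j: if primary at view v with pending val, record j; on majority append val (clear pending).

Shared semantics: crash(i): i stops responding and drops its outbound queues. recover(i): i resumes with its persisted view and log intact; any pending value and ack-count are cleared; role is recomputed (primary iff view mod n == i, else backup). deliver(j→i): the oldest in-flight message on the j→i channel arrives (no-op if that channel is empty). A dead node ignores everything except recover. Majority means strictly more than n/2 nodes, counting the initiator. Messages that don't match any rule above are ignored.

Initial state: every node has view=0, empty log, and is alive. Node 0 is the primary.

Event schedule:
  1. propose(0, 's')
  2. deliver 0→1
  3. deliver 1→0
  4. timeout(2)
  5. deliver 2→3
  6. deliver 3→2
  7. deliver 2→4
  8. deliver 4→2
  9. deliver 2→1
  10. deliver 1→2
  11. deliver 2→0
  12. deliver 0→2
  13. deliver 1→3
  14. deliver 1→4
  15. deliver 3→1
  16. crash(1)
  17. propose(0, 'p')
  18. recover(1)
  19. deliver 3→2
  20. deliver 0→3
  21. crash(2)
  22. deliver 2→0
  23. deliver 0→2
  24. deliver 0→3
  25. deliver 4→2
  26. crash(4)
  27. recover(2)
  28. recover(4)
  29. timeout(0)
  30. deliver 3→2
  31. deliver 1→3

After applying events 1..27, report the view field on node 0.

1. propose(0,'s'):  nop
2. deliver 0→1:  <1:back v0 s>
3. deliver 1→0:  nop
4. timeout(2):  <2:back v1 ->
5. deliver 2→3:  <3:back v1 ->
6. deliver 3→2:  nop
7. deliver 2→4:  <4:back v1 ->
8. deliver 4→2:  nop
9. deliver 2→1:  <1:prim v1 s>
10. deliver 1→2:  nop
11. deliver 2→0:  <0:back v1 ->
12. deliver 0→2:  nop
13. deliver 1→3:  nop
14. deliver 1→4:  nop
15. deliver 3→1:  nop
16. crash(1):  <1:✗prim v1 s>
17. propose(0,'p'):  nop
18. recover(1):  <1:prim v1 s>
19. deliver 3→2:  nop
20. deliver 0→3:  nop
21. crash(2):  <2:✗back v1 ->
22. deliver 2→0:  nop
23. deliver 0→2:  nop
24. deliver 0→3:  nop
25. deliver 4→2:  nop
26. crash(4):  <4:✗back v1 ->
27. recover(2):  <2:back v1 ->

1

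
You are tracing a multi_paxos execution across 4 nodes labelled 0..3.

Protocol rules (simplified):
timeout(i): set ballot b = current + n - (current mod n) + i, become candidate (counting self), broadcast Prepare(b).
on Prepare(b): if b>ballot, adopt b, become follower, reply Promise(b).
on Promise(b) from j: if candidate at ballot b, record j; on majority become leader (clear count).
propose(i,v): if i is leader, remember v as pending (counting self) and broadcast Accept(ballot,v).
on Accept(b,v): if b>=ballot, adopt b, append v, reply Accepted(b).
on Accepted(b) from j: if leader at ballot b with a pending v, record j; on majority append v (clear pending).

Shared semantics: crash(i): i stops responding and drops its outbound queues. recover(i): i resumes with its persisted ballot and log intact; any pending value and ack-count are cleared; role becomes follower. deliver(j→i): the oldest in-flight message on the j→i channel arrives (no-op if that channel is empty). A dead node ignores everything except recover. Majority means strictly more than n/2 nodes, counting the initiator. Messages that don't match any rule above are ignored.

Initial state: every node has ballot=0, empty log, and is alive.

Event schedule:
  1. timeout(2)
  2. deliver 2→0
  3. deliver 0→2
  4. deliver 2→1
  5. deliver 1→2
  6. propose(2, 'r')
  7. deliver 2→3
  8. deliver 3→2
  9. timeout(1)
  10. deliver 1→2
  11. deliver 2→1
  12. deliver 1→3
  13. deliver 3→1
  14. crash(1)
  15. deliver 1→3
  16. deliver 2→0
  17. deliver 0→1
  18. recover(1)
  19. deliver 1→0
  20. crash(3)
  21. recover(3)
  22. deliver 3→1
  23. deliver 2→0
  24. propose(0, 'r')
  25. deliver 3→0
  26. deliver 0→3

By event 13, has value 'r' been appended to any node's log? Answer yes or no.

step 1 timeout(2): 2={cand,b=6,log=-}
step 2 deliver 2→0: 0={foll,b=6,log=-}
step 3 deliver 0→2: —
step 4 deliver 2→1: 1={foll,b=6,log=-}
step 5 deliver 1→2: 2={lead,b=6,log=-}
step 6 propose(2,'r'): —
step 7 deliver 2→3: 3={foll,b=6,log=-}
step 8 deliver 3→2: —
step 9 timeout(1): 1={cand,b=9,log=-}
step 10 deliver 1→2: 2={foll,b=9,log=-}
step 11 deliver 2→1: —
step 12 deliver 1→3: 3={foll,b=9,log=-}
step 13 deliver 3→1: —

no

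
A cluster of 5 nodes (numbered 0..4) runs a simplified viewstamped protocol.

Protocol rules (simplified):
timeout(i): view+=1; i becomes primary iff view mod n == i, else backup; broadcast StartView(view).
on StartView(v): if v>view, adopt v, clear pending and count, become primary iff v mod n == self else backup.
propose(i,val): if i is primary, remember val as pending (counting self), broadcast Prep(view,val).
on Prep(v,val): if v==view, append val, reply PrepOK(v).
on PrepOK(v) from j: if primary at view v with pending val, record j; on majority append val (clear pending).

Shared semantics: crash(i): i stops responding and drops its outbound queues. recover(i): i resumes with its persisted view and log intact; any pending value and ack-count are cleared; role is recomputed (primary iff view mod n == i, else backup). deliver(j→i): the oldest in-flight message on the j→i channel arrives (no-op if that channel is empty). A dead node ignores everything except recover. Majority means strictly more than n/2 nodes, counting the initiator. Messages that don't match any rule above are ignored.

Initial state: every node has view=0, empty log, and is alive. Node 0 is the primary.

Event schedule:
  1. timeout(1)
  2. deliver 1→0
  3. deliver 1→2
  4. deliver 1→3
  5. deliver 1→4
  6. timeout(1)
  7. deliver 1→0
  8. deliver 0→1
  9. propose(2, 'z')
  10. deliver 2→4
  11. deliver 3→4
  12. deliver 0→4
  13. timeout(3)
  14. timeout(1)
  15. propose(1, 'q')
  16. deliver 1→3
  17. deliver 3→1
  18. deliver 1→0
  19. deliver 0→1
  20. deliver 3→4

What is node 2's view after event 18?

step 1 timeout(1): 1={prim,v=1,log=-}
step 2 deliver 1→0: 0={back,v=1,log=-}
step 3 deliver 1→2: 2={back,v=1,log=-}
step 4 deliver 1→3: 3={back,v=1,log=-}
step 5 deliver 1→4: 4={back,v=1,log=-}
step 6 timeout(1): 1={back,v=2,log=-}
step 7 deliver 1→0: 0={back,v=2,log=-}
step 8 deliver 0→1: —
step 9 propose(2,'z'): —
step 10 deliver 2→4: —
step 11 deliver 3→4: —
step 12 deliver 0→4: —
step 13 timeout(3): 3={back,v=2,log=-}
step 14 timeout(1): 1={back,v=3,log=-}
step 15 propose(1,'q'): —
step 16 deliver 1→3: —
step 17 deliver 3→1: —
step 18 deliver 1→0: 0={back,v=3,log=-}

1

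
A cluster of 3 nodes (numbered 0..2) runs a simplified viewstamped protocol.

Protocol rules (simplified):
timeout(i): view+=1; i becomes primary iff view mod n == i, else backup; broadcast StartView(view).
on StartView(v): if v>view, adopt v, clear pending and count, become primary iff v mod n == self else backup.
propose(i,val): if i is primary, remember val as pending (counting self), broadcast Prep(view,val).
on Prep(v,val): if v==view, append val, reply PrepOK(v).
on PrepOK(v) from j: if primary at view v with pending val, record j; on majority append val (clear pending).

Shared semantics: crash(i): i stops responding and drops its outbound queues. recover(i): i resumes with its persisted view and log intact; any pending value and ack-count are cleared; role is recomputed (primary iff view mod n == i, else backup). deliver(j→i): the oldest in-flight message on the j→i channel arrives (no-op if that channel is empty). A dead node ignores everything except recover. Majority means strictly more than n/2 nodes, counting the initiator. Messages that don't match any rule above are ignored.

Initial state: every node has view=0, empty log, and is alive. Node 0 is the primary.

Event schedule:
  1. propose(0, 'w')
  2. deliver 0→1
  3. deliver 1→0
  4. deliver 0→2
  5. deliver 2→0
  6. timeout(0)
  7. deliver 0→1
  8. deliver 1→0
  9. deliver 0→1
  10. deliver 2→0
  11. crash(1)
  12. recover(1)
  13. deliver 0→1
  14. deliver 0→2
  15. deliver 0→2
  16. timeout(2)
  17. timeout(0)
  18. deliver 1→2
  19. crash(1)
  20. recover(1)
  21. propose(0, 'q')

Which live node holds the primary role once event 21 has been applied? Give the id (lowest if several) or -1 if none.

[1] propose(0,'w') → ∅
[2] deliver 0→1 → N1(back v0 [w])
[3] deliver 1→0 → N0(prim v0 [w])
[4] deliver 0→2 → N2(back v0 [w])
[5] deliver 2→0 → ∅
[6] timeout(0) → N0(back v1 [w])
[7] deliver 0→1 → N1(prim v1 [w])
[8] deliver 1→0 → ∅
[9] deliver 0→1 → ∅
[10] deliver 2→0 → ∅
[11] crash(1) → N1(✗prim v1 [w])
[12] recover(1) → N1(prim v1 [w])
[13] deliver 0→1 → ∅
[14] deliver 0→2 → N2(back v1 [w])
[15] deliver 0→2 → ∅
[16] timeout(2) → N2(prim v2 [w])
[17] timeout(0) → N0(back v2 [w])
[18] deliver 1→2 → ∅
[19] crash(1) → N1(✗prim v1 [w])
[20] recover(1) → N1(prim v1 [w])
[21] propose(0,'q') → ∅

1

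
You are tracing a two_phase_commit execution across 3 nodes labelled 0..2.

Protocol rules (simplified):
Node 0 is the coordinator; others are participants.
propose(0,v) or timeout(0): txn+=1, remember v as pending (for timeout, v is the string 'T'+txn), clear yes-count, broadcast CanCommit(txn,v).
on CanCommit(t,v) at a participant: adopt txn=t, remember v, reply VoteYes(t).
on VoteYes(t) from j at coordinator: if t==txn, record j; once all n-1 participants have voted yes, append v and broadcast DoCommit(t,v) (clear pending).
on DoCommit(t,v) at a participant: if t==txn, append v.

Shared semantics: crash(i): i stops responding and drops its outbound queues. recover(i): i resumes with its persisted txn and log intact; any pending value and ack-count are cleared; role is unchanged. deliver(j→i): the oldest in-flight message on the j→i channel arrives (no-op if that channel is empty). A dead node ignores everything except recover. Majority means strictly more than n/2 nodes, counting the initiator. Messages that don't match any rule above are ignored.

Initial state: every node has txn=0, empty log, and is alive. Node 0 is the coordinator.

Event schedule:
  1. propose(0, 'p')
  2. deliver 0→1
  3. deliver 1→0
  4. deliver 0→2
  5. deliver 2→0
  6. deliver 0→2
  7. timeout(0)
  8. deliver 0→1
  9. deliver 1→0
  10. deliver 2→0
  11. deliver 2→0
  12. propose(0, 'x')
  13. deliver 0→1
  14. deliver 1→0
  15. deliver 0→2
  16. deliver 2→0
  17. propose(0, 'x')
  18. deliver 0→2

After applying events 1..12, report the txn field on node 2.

1. propose(0,'p'):  <0:coor t1 ->
2. deliver 0→1:  <1:part t1 ->
3. deliver 1→0:  nop
4. deliver 0→2:  <2:part t1 ->
5. deliver 2→0:  <0:coor t1 p>
6. deliver 0→2:  <2:part t1 p>
7. timeout(0):  <0:coor t2 p>
8. deliver 0→1:  <1:part t1 p>
9. deliver 1→0:  nop
10. deliver 2→0:  nop
11. deliver 2→0:  nop
12. propose(0,'x'):  <0:coor t3 p>

1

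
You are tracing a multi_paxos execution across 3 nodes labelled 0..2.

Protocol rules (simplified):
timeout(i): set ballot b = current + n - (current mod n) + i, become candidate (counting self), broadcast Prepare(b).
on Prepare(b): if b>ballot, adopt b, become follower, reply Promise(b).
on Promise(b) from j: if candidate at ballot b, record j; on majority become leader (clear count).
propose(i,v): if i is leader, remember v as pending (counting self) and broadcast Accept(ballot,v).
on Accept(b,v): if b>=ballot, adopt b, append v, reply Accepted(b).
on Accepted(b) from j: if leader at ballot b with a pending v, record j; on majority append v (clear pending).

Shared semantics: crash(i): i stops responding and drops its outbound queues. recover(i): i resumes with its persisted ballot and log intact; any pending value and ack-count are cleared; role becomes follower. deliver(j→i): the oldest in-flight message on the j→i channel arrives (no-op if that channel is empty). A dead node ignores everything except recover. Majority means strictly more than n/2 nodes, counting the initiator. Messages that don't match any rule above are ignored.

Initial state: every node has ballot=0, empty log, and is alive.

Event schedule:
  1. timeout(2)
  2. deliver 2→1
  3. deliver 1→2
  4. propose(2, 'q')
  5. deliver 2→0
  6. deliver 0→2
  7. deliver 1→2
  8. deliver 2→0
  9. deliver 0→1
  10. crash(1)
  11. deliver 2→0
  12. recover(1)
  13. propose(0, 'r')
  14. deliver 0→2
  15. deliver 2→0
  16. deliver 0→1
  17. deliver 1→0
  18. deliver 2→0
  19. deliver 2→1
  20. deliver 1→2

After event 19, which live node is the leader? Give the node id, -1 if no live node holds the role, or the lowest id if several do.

after 1 — timeout(2): n2:cand/b5/[-]
after 2 — deliver 2→1: n1:foll/b5/[-]
after 3 — deliver 1→2: n2:lead/b5/[-]
after 4 — propose(2,'q'): ·
after 5 — deliver 2→0: n0:foll/b5/[-]
after 6 — deliver 0→2: ·
after 7 — deliver 1→2: ·
after 8 — deliver 2→0: n0:foll/b5/[q]
after 9 — deliver 0→1: ·
after 10 — crash(1): n1:✗foll/b5/[-]
after 11 — deliver 2→0: ·
after 12 — recover(1): n1:foll/b5/[-]
after 13 — propose(0,'r'): ·
after 14 — deliver 0→2: n2:lead/b5/[q]
after 15 — deliver 2→0: ·
after 16 — deliver 0→1: ·
after 17 — deliver 1→0: ·
after 18 — deliver 2→0: ·
after 19 — deliver 2→1: n1:foll/b5/[q]

2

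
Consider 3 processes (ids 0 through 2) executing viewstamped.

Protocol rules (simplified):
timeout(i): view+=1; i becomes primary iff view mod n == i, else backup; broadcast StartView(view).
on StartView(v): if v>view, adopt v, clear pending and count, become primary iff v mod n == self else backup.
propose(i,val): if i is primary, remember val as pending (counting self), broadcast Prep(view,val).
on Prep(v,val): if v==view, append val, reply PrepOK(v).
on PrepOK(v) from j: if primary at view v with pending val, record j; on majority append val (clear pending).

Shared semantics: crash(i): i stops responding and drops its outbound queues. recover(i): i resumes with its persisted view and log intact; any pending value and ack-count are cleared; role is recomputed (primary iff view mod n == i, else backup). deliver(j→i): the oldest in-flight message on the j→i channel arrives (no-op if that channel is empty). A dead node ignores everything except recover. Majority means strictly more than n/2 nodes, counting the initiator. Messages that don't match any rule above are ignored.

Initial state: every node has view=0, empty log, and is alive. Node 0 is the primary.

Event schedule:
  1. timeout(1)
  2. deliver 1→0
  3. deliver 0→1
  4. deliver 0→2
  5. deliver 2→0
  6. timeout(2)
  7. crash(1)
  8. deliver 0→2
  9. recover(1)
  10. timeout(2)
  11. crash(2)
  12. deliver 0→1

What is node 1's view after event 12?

after 1 — timeout(1): n1:prim/v1/[-]
after 2 — deliver 1→0: n0:back/v1/[-]
after 3 — deliver 0→1: ·
after 4 — deliver 0→2: ·
after 5 — deliver 2→0: ·
after 6 — timeout(2): n2:back/v1/[-]
after 7 — crash(1): n1:✗prim/v1/[-]
after 8 — deliver 0→2: ·
after 9 — recover(1): n1:prim/v1/[-]
after 10 — timeout(2): n2:prim/v2/[-]
after 11 — crash(2): n2:✗prim/v2/[-]
after 12 — deliver 0→1: ·

1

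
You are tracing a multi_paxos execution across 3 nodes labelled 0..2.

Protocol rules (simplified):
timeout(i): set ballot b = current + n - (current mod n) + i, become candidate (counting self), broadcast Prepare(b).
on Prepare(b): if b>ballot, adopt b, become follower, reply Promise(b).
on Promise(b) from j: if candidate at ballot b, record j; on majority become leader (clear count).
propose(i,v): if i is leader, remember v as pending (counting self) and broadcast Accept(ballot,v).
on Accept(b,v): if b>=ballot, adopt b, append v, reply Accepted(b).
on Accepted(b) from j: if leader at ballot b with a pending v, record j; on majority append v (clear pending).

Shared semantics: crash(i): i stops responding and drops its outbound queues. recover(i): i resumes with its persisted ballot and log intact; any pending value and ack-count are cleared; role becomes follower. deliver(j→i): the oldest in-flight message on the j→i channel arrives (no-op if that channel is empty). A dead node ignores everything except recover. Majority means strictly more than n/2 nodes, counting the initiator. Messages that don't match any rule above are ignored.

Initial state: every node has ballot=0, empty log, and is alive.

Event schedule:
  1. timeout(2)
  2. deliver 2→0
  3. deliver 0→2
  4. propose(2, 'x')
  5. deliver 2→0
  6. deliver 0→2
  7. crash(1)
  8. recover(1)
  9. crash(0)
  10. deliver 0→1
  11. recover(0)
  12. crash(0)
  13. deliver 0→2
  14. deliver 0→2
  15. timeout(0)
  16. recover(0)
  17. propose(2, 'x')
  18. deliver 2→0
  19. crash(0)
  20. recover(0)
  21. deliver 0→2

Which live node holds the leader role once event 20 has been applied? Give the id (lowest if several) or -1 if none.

2

[1] timeout(2) → N2(cand b5 [-])
[2] deliver 2→0 → N0(foll b5 [-])
[3] deliver 0→2 → N2(lead b5 [-])
[4] propose(2,'x') → ∅
[5] deliver 2→0 → N0(foll b5 [x])
[6] deliver 0→2 → N2(lead b5 [x])
[7] crash(1) → N1(✗foll b0 [-])
[8] recover(1) → N1(foll b0 [-])
[9] crash(0) → N0(✗foll b5 [x])
[10] deliver 0→1 → ∅
[11] recover(0) → N0(foll b5 [x])
[12] crash(0) → N0(✗foll b5 [x])
[13] deliver 0→2 → ∅
[14] deliver 0→2 → ∅
[15] timeout(0) → ∅
[16] recover(0) → N0(foll b5 [x])
[17] propose(2,'x') → ∅
[18] deliver 2→0 → N0(foll b5 [x,x])
[19] crash(0) → N0(✗foll b5 [x,x])
[20] recover(0) → N0(foll b5 [x,x])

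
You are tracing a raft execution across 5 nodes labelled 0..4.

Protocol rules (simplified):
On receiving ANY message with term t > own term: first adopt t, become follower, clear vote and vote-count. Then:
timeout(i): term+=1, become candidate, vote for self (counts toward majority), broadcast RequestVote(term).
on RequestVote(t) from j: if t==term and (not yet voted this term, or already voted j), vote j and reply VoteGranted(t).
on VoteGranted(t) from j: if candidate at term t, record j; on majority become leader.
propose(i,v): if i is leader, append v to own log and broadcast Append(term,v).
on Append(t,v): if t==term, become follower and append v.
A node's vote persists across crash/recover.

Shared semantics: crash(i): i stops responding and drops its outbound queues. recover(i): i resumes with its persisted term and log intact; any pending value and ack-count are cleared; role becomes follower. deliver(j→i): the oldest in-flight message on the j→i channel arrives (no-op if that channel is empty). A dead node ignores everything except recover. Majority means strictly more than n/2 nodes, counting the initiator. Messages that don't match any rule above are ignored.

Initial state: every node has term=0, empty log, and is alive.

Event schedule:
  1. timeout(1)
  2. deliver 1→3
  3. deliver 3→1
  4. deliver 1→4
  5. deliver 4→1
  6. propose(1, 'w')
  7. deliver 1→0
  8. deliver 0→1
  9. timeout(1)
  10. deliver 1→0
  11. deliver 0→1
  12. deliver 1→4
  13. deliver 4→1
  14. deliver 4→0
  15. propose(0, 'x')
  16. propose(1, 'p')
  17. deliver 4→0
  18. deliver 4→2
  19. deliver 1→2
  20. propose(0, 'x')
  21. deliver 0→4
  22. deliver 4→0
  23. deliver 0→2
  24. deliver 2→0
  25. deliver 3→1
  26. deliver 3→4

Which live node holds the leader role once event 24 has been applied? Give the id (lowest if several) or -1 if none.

after 1 — timeout(1): n1:cand/t1/[-]
after 2 — deliver 1→3: n3:foll/t1/[-]
after 3 — deliver 3→1: ·
after 4 — deliver 1→4: n4:foll/t1/[-]
after 5 — deliver 4→1: n1:lead/t1/[-]
after 6 — propose(1,'w'): n1:lead/t1/[w]
after 7 — deliver 1→0: n0:foll/t1/[-]
after 8 — deliver 0→1: ·
after 9 — timeout(1): n1:cand/t2/[w]
after 10 — deliver 1→0: n0:foll/t1/[w]
after 11 — deliver 0→1: ·
after 12 — deliver 1→4: n4:foll/t1/[w]
after 13 — deliver 4→1: ·
after 14 — deliver 4→0: ·
after 15 — propose(0,'x'): ·
after 16 — propose(1,'p'): ·
after 17 — deliver 4→0: ·
after 18 — deliver 4→2: ·
after 19 — deliver 1→2: n2:foll/t1/[-]
after 20 — propose(0,'x'): ·
after 21 — deliver 0→4: ·
after 22 — deliver 4→0: ·
after 23 — deliver 0→2: ·
after 24 — deliver 2→0: ·

-1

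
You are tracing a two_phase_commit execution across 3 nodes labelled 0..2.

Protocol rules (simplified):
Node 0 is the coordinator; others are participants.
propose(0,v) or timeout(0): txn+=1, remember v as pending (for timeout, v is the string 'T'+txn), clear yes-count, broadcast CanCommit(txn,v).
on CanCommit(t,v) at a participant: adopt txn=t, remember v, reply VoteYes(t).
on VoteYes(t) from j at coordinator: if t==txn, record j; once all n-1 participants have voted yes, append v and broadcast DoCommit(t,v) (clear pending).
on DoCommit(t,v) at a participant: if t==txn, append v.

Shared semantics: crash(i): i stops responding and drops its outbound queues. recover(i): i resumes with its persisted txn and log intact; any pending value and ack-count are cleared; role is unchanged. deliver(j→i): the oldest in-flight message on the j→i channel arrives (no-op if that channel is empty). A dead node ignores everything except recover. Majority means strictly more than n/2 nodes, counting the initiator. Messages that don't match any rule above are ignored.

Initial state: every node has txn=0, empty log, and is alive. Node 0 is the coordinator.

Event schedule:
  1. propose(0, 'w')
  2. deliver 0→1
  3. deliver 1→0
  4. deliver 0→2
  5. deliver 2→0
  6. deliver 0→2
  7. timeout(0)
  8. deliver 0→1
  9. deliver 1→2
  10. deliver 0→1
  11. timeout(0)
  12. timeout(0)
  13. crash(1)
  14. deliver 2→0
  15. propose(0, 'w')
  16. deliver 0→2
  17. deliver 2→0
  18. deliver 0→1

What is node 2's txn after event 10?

1

[1] propose(0,'w') → N0(coor t1 [-])
[2] deliver 0→1 → N1(part t1 [-])
[3] deliver 1→0 → ∅
[4] deliver 0→2 → N2(part t1 [-])
[5] deliver 2→0 → N0(coor t1 [w])
[6] deliver 0→2 → N2(part t1 [w])
[7] timeout(0) → N0(coor t2 [w])
[8] deliver 0→1 → N1(part t1 [w])
[9] deliver 1→2 → ∅
[10] deliver 0→1 → N1(part t2 [w])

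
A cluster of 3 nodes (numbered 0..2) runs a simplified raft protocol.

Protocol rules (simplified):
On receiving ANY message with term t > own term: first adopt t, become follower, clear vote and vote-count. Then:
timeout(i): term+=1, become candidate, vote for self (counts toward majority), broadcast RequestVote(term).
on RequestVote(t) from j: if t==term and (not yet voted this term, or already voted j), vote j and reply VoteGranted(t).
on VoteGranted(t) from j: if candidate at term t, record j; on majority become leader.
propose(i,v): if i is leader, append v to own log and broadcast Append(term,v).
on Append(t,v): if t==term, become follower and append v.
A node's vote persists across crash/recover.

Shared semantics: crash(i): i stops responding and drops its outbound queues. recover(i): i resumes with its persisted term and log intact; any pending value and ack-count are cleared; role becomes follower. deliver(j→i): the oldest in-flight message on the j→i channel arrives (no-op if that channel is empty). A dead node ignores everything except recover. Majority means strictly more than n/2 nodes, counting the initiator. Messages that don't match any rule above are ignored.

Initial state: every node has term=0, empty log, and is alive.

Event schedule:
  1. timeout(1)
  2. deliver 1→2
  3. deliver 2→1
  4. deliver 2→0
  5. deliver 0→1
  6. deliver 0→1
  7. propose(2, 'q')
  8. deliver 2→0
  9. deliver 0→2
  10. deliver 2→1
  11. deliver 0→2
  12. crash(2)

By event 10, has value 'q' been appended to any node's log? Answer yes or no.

no

step 1 timeout(1): 1={cand,t=1,log=-}
step 2 deliver 1→2: 2={foll,t=1,log=-}
step 3 deliver 2→1: 1={lead,t=1,log=-}
step 4 deliver 2→0: —
step 5 deliver 0→1: —
step 6 deliver 0→1: —
step 7 propose(2,'q'): —
step 8 deliver 2→0: —
step 9 deliver 0→2: —
step 10 deliver 2→1: —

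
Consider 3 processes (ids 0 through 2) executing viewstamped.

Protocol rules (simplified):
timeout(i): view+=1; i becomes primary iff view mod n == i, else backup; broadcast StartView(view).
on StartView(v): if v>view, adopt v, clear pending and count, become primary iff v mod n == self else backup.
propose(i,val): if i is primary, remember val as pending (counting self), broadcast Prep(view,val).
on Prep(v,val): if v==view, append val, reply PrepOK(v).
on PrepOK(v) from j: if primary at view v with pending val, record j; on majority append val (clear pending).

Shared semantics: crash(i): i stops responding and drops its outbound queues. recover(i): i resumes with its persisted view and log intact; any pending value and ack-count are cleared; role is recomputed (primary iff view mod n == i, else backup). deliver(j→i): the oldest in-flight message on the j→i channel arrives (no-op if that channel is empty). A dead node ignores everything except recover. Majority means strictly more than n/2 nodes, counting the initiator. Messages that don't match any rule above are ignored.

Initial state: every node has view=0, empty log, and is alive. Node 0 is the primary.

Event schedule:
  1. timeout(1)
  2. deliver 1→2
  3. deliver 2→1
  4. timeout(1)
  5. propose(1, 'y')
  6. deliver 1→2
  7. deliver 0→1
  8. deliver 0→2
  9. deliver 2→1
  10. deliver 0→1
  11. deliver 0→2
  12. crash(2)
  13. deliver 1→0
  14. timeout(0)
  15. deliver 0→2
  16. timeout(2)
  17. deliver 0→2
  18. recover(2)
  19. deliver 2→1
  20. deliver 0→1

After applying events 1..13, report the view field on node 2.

step 1 timeout(1): 1={prim,v=1,log=-}
step 2 deliver 1→2: 2={back,v=1,log=-}
step 3 deliver 2→1: —
step 4 timeout(1): 1={back,v=2,log=-}
step 5 propose(1,'y'): —
step 6 deliver 1→2: 2={prim,v=2,log=-}
step 7 deliver 0→1: —
step 8 deliver 0→2: —
step 9 deliver 2→1: —
step 10 deliver 0→1: —
step 11 deliver 0→2: —
step 12 crash(2): 2={✗prim,v=2,log=-}
step 13 deliver 1→0: 0={back,v=1,log=-}

2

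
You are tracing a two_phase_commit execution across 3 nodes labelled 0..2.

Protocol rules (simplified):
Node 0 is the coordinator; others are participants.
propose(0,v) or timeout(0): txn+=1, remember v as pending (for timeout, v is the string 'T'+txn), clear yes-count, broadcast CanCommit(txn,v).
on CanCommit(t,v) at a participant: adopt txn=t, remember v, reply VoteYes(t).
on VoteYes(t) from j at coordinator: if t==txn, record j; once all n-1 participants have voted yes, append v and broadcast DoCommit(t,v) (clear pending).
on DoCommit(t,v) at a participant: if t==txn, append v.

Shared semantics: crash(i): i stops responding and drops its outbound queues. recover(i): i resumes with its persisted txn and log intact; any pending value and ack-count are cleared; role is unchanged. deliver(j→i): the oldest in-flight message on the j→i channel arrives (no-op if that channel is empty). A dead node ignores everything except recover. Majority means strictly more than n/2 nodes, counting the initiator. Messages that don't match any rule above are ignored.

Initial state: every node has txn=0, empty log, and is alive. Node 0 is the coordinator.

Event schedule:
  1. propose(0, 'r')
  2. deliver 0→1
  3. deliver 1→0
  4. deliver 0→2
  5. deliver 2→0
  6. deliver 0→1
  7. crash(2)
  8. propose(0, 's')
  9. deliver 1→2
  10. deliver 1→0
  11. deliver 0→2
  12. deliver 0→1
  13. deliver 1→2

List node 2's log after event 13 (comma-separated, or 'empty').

empty

1. propose(0,'r'):  <0:coor t1 ->
2. deliver 0→1:  <1:part t1 ->
3. deliver 1→0:  nop
4. deliver 0→2:  <2:part t1 ->
5. deliver 2→0:  <0:coor t1 r>
6. deliver 0→1:  <1:part t1 r>
7. crash(2):  <2:✗part t1 ->
8. propose(0,'s'):  <0:coor t2 r>
9. deliver 1→2:  nop
10. deliver 1→0:  nop
11. deliver 0→2:  nop
12. deliver 0→1:  <1:part t2 r>
13. deliver 1→2:  nop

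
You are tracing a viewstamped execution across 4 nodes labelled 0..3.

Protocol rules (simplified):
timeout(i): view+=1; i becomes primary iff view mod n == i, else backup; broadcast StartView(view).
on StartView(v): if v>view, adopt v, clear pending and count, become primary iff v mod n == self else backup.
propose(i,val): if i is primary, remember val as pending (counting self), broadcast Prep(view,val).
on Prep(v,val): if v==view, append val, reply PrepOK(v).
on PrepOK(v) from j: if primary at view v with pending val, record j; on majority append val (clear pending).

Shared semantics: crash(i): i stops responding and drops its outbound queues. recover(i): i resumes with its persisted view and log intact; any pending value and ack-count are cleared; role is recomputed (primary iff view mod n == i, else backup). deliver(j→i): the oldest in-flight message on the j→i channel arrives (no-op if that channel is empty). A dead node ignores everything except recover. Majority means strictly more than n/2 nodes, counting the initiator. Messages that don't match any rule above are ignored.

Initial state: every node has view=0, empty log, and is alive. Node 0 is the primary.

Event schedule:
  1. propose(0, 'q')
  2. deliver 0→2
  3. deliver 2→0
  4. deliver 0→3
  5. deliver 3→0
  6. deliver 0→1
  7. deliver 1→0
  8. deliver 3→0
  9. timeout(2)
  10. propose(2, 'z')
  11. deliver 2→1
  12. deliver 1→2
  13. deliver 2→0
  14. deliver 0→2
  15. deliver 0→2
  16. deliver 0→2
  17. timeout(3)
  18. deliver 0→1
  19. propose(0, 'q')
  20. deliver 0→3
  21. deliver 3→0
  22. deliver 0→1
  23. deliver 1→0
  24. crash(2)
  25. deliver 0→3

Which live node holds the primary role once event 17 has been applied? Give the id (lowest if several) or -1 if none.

after 1 — propose(0,'q'): ·
after 2 — deliver 0→2: n2:back/v0/[q]
after 3 — deliver 2→0: ·
after 4 — deliver 0→3: n3:back/v0/[q]
after 5 — deliver 3→0: n0:prim/v0/[q]
after 6 — deliver 0→1: n1:back/v0/[q]
after 7 — deliver 1→0: ·
after 8 — deliver 3→0: ·
after 9 — timeout(2): n2:back/v1/[q]
after 10 — propose(2,'z'): ·
after 11 — deliver 2→1: n1:prim/v1/[q]
after 12 — deliver 1→2: ·
after 13 — deliver 2→0: n0:back/v1/[q]
after 14 — deliver 0→2: ·
after 15 — deliver 0→2: ·
after 16 — deliver 0→2: ·
after 17 — timeout(3): n3:back/v1/[q]

1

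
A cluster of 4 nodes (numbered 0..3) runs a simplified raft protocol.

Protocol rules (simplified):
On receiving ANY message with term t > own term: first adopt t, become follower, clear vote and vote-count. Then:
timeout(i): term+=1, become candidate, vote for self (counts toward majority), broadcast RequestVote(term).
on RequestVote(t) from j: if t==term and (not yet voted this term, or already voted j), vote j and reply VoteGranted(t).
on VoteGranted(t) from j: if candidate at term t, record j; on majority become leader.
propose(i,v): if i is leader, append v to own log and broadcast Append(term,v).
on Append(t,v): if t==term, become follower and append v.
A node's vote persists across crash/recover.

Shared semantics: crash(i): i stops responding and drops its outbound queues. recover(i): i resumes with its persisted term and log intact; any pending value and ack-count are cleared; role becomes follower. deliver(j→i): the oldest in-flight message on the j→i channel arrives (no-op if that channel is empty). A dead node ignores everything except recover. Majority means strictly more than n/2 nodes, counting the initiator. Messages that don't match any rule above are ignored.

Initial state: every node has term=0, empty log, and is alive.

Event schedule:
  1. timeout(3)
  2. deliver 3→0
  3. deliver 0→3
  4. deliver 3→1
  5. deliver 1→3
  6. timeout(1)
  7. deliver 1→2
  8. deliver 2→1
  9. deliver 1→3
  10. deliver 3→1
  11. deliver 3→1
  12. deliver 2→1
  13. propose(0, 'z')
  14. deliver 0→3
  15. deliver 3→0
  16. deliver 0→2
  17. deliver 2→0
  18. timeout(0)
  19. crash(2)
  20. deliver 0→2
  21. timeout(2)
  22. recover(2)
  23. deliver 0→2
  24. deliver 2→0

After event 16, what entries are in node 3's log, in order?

empty

e1 timeout(3): 3[cand,t=1,-]
e2 deliver 3→0: 0[foll,t=1,-]
e3 deliver 0→3: ·
e4 deliver 3→1: 1[foll,t=1,-]
e5 deliver 1→3: 3[lead,t=1,-]
e6 timeout(1): 1[cand,t=2,-]
e7 deliver 1→2: 2[foll,t=2,-]
e8 deliver 2→1: ·
e9 deliver 1→3: 3[foll,t=2,-]
e10 deliver 3→1: 1[lead,t=2,-]
e11 deliver 3→1: ·
e12 deliver 2→1: ·
e13 propose(0,'z'): ·
e14 deliver 0→3: ·
e15 deliver 3→0: ·
e16 deliver 0→2: ·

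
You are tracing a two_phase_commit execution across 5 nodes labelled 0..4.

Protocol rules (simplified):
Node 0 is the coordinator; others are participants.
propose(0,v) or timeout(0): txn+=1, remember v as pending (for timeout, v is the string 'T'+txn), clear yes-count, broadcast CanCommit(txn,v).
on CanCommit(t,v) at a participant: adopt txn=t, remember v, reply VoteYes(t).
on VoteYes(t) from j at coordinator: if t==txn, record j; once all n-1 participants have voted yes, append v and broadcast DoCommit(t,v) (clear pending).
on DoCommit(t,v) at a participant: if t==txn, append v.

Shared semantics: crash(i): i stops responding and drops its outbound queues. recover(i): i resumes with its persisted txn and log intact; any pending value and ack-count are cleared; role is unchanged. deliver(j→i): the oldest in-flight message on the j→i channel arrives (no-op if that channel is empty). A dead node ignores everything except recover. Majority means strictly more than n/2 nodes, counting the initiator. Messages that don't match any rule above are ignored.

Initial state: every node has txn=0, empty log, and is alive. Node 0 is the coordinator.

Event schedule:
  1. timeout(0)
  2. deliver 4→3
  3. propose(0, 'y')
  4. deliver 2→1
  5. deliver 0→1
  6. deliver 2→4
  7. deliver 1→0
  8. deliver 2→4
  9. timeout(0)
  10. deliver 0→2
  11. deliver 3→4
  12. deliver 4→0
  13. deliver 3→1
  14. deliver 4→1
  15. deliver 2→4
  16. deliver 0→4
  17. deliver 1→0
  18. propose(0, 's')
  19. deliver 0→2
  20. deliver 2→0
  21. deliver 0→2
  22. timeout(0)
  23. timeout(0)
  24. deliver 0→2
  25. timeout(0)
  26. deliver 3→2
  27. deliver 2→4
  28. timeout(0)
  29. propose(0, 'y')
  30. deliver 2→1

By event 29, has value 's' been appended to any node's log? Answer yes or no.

1. timeout(0):  <0:coor t1 ->
2. deliver 4→3:  nop
3. propose(0,'y'):  <0:coor t2 ->
4. deliver 2→1:  nop
5. deliver 0→1:  <1:part t1 ->
6. deliver 2→4:  nop
7. deliver 1→0:  nop
8. deliver 2→4:  nop
9. timeout(0):  <0:coor t3 ->
10. deliver 0→2:  <2:part t1 ->
11. deliver 3→4:  nop
12. deliver 4→0:  nop
13. deliver 3→1:  nop
14. deliver 4→1:  nop
15. deliver 2→4:  nop
16. deliver 0→4:  <4:part t1 ->
17. deliver 1→0:  nop
18. propose(0,'s'):  <0:coor t4 ->
19. deliver 0→2:  <2:part t2 ->
20. deliver 2→0:  nop
21. deliver 0→2:  <2:part t3 ->
22. timeout(0):  <0:coor t5 ->
23. timeout(0):  <0:coor t6 ->
24. deliver 0→2:  <2:part t4 ->
25. timeout(0):  <0:coor t7 ->
26. deliver 3→2:  nop
27. deliver 2→4:  nop
28. timeout(0):  <0:coor t8 ->
29. propose(0,'y'):  <0:coor t9 ->

no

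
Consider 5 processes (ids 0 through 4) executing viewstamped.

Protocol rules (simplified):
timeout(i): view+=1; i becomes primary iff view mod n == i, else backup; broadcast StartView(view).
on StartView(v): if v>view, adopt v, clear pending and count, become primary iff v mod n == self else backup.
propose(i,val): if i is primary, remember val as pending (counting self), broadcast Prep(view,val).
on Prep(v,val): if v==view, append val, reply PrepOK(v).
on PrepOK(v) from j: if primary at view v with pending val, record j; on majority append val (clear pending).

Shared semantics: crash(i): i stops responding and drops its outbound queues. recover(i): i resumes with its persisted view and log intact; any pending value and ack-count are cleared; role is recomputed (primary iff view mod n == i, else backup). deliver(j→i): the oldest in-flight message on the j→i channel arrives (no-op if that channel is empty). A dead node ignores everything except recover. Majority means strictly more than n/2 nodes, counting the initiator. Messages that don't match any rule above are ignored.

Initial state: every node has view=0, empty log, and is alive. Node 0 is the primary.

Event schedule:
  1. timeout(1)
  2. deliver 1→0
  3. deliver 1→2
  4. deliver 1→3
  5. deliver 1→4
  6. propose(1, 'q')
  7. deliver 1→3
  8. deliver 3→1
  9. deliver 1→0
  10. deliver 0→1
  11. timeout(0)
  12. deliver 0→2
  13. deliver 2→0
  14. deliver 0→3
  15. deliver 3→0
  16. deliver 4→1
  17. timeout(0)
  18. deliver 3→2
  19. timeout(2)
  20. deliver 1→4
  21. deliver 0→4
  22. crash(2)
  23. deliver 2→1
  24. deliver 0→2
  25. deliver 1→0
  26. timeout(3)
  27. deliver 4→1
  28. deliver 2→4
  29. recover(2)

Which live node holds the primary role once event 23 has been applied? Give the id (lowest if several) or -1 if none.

[1] timeout(1) → N1(prim v1 [-])
[2] deliver 1→0 → N0(back v1 [-])
[3] deliver 1→2 → N2(back v1 [-])
[4] deliver 1→3 → N3(back v1 [-])
[5] deliver 1→4 → N4(back v1 [-])
[6] propose(1,'q') → ∅
[7] deliver 1→3 → N3(back v1 [q])
[8] deliver 3→1 → ∅
[9] deliver 1→0 → N0(back v1 [q])
[10] deliver 0→1 → N1(prim v1 [q])
[11] timeout(0) → N0(back v2 [q])
[12] deliver 0→2 → N2(prim v2 [-])
[13] deliver 2→0 → ∅
[14] deliver 0→3 → N3(back v2 [q])
[15] deliver 3→0 → ∅
[16] deliver 4→1 → ∅
[17] timeout(0) → N0(back v3 [q])
[18] deliver 3→2 → ∅
[19] timeout(2) → N2(back v3 [-])
[20] deliver 1→4 → N4(back v1 [q])
[21] deliver 0→4 → N4(back v2 [q])
[22] crash(2) → N2(✗back v3 [-])
[23] deliver 2→1 → ∅

1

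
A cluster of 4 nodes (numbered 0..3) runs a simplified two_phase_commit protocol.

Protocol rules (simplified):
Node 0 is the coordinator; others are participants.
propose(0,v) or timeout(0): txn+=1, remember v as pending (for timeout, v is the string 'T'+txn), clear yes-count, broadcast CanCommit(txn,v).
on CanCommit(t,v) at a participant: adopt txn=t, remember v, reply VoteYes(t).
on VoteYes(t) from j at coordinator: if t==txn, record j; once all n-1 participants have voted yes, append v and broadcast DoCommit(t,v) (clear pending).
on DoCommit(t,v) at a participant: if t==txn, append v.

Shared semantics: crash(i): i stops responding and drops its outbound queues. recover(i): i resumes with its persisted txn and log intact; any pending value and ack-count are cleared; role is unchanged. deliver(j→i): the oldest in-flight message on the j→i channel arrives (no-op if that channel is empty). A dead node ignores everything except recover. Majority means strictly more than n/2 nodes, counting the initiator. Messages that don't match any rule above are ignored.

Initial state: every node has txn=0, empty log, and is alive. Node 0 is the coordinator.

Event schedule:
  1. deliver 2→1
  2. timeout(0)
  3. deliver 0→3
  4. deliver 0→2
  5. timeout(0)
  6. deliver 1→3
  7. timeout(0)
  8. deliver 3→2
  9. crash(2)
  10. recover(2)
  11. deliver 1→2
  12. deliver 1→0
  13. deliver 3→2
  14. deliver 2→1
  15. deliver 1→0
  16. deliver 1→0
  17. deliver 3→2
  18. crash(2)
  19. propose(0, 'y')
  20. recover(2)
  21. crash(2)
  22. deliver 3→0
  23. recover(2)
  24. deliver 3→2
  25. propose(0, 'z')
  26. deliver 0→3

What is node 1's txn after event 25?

0

step 1 deliver 2→1: —
step 2 timeout(0): 0={coor,t=1,log=-}
step 3 deliver 0→3: 3={part,t=1,log=-}
step 4 deliver 0→2: 2={part,t=1,log=-}
step 5 timeout(0): 0={coor,t=2,log=-}
step 6 deliver 1→3: —
step 7 timeout(0): 0={coor,t=3,log=-}
step 8 deliver 3→2: —
step 9 crash(2): 2={✗part,t=1,log=-}
step 10 recover(2): 2={part,t=1,log=-}
step 11 deliver 1→2: —
step 12 deliver 1→0: —
step 13 deliver 3→2: —
step 14 deliver 2→1: —
step 15 deliver 1→0: —
step 16 deliver 1→0: —
step 17 deliver 3→2: —
step 18 crash(2): 2={✗part,t=1,log=-}
step 19 propose(0,'y'): 0={coor,t=4,log=-}
step 20 recover(2): 2={part,t=1,log=-}
step 21 crash(2): 2={✗part,t=1,log=-}
step 22 deliver 3→0: —
step 23 recover(2): 2={part,t=1,log=-}
step 24 deliver 3→2: —
step 25 propose(0,'z'): 0={coor,t=5,log=-}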